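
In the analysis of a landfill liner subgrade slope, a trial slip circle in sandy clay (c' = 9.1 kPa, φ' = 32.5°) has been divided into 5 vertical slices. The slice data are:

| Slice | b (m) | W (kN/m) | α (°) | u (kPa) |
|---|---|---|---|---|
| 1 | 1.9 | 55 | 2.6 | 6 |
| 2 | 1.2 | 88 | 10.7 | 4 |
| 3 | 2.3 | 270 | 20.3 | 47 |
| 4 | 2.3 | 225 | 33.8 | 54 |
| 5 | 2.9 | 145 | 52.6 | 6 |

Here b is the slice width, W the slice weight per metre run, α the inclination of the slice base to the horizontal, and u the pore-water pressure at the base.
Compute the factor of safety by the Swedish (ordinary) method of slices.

Ordinary method of slices: FS = Σ[c'·Δl_i + (W_i cosα_i − u_i·Δl_i)·tanφ'] / Σ W_i sinα_i, with Δl_i = b_i / cosα_i.
Slice 1: Δl = 1.9/cos2.6° = 1.902 m; N'_1 = 55·cos2.6° − 6·1.902 = 43.5; c'Δl = 17.31; W sinα = 2.5
Slice 2: Δl = 1.2/cos10.7° = 1.221 m; N'_2 = 88·cos10.7° − 4·1.221 = 81.6; c'Δl = 11.11; W sinα = 16.3
Slice 3: Δl = 2.3/cos20.3° = 2.452 m; N'_3 = 270·cos20.3° − 47·2.452 = 138.0; c'Δl = 22.32; W sinα = 93.7
Slice 4: Δl = 2.3/cos33.8° = 2.768 m; N'_4 = 225·cos33.8° − 54·2.768 = 37.5; c'Δl = 25.19; W sinα = 125.2
Slice 5: Δl = 2.9/cos52.6° = 4.775 m; N'_5 = 145·cos52.6° − 6·4.775 = 59.4; c'Δl = 43.45; W sinα = 115.2
Σc'Δl = 119.4 kN/m; ΣN' = 360.0 kN/m; ΣW sinα = 352.9 kN/m
Resisting = 119.4 + 360.0·tan32.5° = 119.4 + 229.4 = 348.7 kN/m
FS = 348.7 / 352.9 = 0.988

FS = 0.99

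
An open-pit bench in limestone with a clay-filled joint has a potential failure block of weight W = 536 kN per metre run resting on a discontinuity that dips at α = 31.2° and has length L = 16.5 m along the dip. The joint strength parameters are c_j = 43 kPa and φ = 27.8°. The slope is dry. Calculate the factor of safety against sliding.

Resolving the block weight along and normal to the plane and applying the Mohr–Coulomb strength on the joint:
N' = W cosα = 536·cos31.2° = 458.5 kN/m
Driving force T = W sinα = 536·sin31.2° = 277.7 kN/m
Resisting force R = c_j·L + N'·tanφ = 43·16.5 + 458.5·tan27.8° = 709.5 + 241.7 = 951.2 kN/m
FS = R / T = 951.2 / 277.7 = 3.426

FS = 3.43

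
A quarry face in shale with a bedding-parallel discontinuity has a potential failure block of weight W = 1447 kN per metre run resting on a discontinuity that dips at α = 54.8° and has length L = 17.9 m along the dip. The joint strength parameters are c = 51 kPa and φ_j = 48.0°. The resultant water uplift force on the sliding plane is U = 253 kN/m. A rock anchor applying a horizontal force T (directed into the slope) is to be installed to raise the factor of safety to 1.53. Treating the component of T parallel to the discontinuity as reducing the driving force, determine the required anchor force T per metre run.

T = 140 kN/m

Resolving forces along and normal to the sliding plane, with the horizontal anchor force T adding T·sinα to the effective normal force and T·cosα acting up the plane against the driving force:
FS = [cL + (W cosα − U + T sinα) tanφ_j] / [W sinα − T cosα]
Without the anchor: N' = 581.1 kN/m, driving T_d = 1182.4 kN/m, resisting R = 51·17.9 + 581.1·tan48.0° = 1558.3 kN/m, FS = 1.32.
Setting FS = 1.53 and solving for T:
1.53·(1182.4 − T cos54.8°) = 1558.3 + T sin54.8°·tan48.0°
T·(sin54.8°·tan48.0° + 1.53·cos54.8°) = 1.53·1182.4 − 1558.3
T·(0.8171·1.1106 + 1.53·0.5764) = 1809.1 − 1558.3 = 250.8
T·1.7895 = 250.8
T = 140.2 kN/m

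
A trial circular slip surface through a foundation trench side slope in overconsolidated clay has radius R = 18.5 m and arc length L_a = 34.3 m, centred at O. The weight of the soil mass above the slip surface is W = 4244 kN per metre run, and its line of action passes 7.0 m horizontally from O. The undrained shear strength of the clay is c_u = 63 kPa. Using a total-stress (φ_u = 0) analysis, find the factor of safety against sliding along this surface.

FS = 1.35

Taking moments about the centre O, the resisting moment is provided by the undrained shear strength acting along the arc:
M_R = c_u·L_a·R = 63·34.30·18.5 = 39976.6 kN·m/m
M_D = W·d = 4244·7.0 = 29708.0 kN·m/m
FS = M_R / M_D = 39976.6 / 29708.0 = 1.346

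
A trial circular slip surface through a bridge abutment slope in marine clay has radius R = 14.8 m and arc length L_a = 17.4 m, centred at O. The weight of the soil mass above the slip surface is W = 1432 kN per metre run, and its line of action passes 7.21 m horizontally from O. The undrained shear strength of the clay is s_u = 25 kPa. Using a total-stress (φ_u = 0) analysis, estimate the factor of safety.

Taking moments about the centre O, the resisting moment is provided by the undrained shear strength acting along the arc:
M_R = s_u·L_a·R = 25·17.40·14.8 = 6438.0 kN·m/m
M_D = W·d = 1432·7.21 = 10324.7 kN·m/m
FS = M_R / M_D = 6438.0 / 10324.7 = 0.624

FS = 0.62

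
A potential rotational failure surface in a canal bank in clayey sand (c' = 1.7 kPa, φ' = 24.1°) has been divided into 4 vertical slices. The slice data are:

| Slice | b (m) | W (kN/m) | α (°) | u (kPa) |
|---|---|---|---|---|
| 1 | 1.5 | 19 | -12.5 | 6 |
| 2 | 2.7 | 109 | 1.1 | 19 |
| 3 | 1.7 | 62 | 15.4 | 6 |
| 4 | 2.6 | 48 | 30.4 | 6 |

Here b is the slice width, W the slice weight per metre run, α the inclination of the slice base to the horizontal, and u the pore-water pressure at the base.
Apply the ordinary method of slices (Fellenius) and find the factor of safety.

FS = 2.01

Ordinary method of slices: FS = Σ[c'·Δl_i + (W_i cosα_i − u_i·Δl_i)·tanφ'] / Σ W_i sinα_i, with Δl_i = b_i / cosα_i.
Slice 1: Δl = 1.5/cos(-12.5°) = 1.536 m; N'_1 = 19·cos(-12.5°) − 6·1.536 = 9.3; c'Δl = 2.61; W sinα = -4.1
Slice 2: Δl = 2.7/cos1.1° = 2.700 m; N'_2 = 109·cos1.1° − 19·2.700 = 57.7; c'Δl = 4.59; W sinα = 2.1
Slice 3: Δl = 1.7/cos15.4° = 1.763 m; N'_3 = 62·cos15.4° − 6·1.763 = 49.2; c'Δl = 3.00; W sinα = 16.5
Slice 4: Δl = 2.6/cos30.4° = 3.014 m; N'_4 = 48·cos30.4° − 6·3.014 = 23.3; c'Δl = 5.12; W sinα = 24.3
Σc'Δl = 15.3 kN/m; ΣN' = 139.5 kN/m; ΣW sinα = 38.7 kN/m
Resisting = 15.3 + 139.5·tan24.1° = 15.3 + 62.4 = 77.7 kN/m
FS = 77.7 / 38.7 = 2.007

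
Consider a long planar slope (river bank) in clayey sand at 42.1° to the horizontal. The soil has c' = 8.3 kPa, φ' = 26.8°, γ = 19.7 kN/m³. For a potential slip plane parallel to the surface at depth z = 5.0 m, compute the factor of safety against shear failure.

For an infinite slope with a slip plane parallel to the surface (no pore pressure): FS = [c' + γz cos²β tanφ'] / [γz sinβ cosβ].
γz = 19.7·5.0 = 98.50 kN/m²
Numerator = 8.3 + 98.50·cos²42.1°·tan26.8° = 8.3 + 98.50·0.5505·0.5051 = 35.692 kPa
Denominator = 98.50·sin42.1°·cos42.1° = 98.50·0.6704·0.7420 = 48.998 kPa
FS = 35.692 / 48.998 = 0.728

FS = 0.73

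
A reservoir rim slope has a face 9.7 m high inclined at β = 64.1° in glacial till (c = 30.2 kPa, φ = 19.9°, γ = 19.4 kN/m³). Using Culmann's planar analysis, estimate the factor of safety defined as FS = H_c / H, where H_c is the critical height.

H_c = (4c/γ) · sinβ cosφ / [1 − cos(β − φ)]
    = (4·30.2/19.4) · sin64.1°·cos19.9° / [1 − cos44.2°]
    = 6.227 · 0.8458 / 0.2831 = 18.61 m
FS = H_c / H = 18.61 / 9.7 = 1.918

FS = 1.92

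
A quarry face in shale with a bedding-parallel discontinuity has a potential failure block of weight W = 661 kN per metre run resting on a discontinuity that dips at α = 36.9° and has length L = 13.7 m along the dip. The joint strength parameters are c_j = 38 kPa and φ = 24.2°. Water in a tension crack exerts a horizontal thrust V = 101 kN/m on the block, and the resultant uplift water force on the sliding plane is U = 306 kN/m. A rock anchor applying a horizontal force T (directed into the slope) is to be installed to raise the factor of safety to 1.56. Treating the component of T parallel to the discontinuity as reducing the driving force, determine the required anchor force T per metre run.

Resolving forces along and normal to the sliding plane, with the horizontal anchor force T adding T·sinα to the effective normal force and T·cosα acting up the plane against the driving force:
FS = [c_jL + (W cosα − U − V sinα + T sinα) tanφ] / [W sinα + V cosα − T cosα]
Without the anchor: N' = 161.9 kN/m, driving T_d = 477.6 kN/m, resisting R = 38·13.7 + 161.9·tan24.2° = 593.4 kN/m, FS = 1.24.
Setting FS = 1.56 and solving for T:
1.56·(477.6 − T cos36.9°) = 593.4 + T sin36.9°·tan24.2°
T·(sin36.9°·tan24.2° + 1.56·cos36.9°) = 1.56·477.6 − 593.4
T·(0.6004·0.4494 + 1.56·0.7997) = 745.1 − 593.4 = 151.7
T·1.5173 = 151.7
T = 100.0 kN/m

T = 100 kN/m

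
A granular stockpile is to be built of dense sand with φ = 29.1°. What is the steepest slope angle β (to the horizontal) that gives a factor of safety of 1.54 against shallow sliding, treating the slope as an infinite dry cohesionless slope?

For an infinite dry cohesionless slope FS = tanφ/tanβ, so tanβ = tanφ / FS.
tanβ = tan29.1° / 1.54 = 0.5566 / 1.54 = 0.3614
β = arctan(0.3614) = 19.87°

β = 19.9°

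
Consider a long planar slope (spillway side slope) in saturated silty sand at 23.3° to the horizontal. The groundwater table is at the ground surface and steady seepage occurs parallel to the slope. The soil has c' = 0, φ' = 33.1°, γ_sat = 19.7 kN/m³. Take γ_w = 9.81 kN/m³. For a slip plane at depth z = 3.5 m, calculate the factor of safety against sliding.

FS = 0.76

With seepage parallel to the slope and the water table at the surface, the effective normal stress on the slip plane uses the buoyant unit weight γ' = γ_sat − γ_w while the driving shear stress uses γ_sat:
FS = [c' + γ' z cos²β tanφ'] / [γ_sat z sinβ cosβ]
(For c' = 0 this reduces to FS = (γ'/γ_sat)·tanφ'/tanβ.)
γ' = 19.7 − 9.81 = 9.89 kN/m³
Numerator = 0.0 + 9.89·3.5·cos²23.3°·tan33.1° = 0.0 + 9.89·3.5·0.8435·0.6519 = 19.035 kPa
Denominator = 19.7·3.5·sin23.3°·cos23.3° = 19.7·3.5·0.3955·0.9184 = 25.049 kPa
FS = 19.035 / 25.049 = 0.760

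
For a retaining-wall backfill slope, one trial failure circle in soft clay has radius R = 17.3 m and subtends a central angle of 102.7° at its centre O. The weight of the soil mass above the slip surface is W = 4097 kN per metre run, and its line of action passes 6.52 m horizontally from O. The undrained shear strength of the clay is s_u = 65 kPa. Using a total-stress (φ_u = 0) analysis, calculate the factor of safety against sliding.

FS = 1.31

Taking moments about the centre O, the resisting moment is provided by the undrained shear strength acting along the arc:
Arc length L_a = R·θ = 17.3·(102.7°·π/180) = 17.3·1.7925 = 31.01 m
M_R = s_u·L_a·R = 65·31.01·17.3 = 34870.1 kN·m/m
M_D = W·d = 4097·6.52 = 26712.4 kN·m/m
FS = M_R / M_D = 34870.1 / 26712.4 = 1.305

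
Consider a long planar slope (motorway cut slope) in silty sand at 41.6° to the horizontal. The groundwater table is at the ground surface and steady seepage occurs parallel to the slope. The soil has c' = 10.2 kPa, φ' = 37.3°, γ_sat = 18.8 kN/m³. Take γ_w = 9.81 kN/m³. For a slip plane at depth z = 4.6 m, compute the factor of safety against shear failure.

With seepage parallel to the slope and the water table at the surface, the effective normal stress on the slip plane uses the buoyant unit weight γ' = γ_sat − γ_w while the driving shear stress uses γ_sat:
FS = [c' + γ' z cos²β tanφ'] / [γ_sat z sinβ cosβ]
γ' = 18.8 − 9.81 = 8.99 kN/m³
Numerator = 10.2 + 8.99·4.6·cos²41.6°·tan37.3° = 10.2 + 8.99·4.6·0.5592·0.7618 = 27.817 kPa
Denominator = 18.8·4.6·sin41.6°·cos41.6° = 18.8·4.6·0.6639·0.7478 = 42.936 kPa
FS = 27.817 / 42.936 = 0.648

FS = 0.65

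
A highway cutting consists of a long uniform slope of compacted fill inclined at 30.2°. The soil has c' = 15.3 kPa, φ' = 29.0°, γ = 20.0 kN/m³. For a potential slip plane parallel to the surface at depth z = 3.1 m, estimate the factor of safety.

For an infinite slope with a slip plane parallel to the surface (no pore pressure): FS = [c' + γz cos²β tanφ'] / [γz sinβ cosβ].
γz = 20.0·3.1 = 62.00 kN/m²
Numerator = 15.3 + 62.00·cos²30.2°·tan29.0° = 15.3 + 62.00·0.7470·0.5543 = 40.971 kPa
Denominator = 62.00·sin30.2°·cos30.2° = 62.00·0.5030·0.8643 = 26.954 kPa
FS = 40.971 / 26.954 = 1.520

FS = 1.52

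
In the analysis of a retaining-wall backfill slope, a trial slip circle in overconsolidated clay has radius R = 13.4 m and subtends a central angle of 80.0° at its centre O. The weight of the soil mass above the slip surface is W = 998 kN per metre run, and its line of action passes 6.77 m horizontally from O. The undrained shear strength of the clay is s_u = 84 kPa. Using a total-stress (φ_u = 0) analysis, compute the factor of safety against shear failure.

Taking moments about the centre O, the resisting moment is provided by the undrained shear strength acting along the arc:
Arc length L_a = R·θ = 13.4·(80.0°·π/180) = 13.4·1.3963 = 18.71 m
M_R = s_u·L_a·R = 84·18.71·13.4 = 21059.9 kN·m/m
M_D = W·d = 998·6.77 = 6756.5 kN·m/m
FS = M_R / M_D = 21059.9 / 6756.5 = 3.117

FS = 3.12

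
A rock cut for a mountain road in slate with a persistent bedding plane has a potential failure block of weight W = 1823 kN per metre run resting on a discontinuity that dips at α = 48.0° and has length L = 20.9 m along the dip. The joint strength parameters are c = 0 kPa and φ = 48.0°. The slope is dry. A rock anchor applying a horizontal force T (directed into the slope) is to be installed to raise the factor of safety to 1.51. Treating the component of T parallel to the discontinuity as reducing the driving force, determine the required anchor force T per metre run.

T = 376 kN/m

Resolving forces along and normal to the sliding plane, with the horizontal anchor force T adding T·sinα to the effective normal force and T·cosα acting up the plane against the driving force:
FS = [cL + (W cosα + T sinα) tanφ] / [W sinα − T cosα]
Without the anchor: N' = 1219.8 kN/m, driving T_d = 1354.8 kN/m, resisting R = 0·20.9 + 1219.8·tan48.0° = 1354.8 kN/m, FS = 1.00.
Setting FS = 1.51 and solving for T:
1.51·(1354.8 − T cos48.0°) = 1354.8 + T sin48.0°·tan48.0°
T·(sin48.0°·tan48.0° + 1.51·cos48.0°) = 1.51·1354.8 − 1354.8
T·(0.7431·1.1106 + 1.51·0.6691) = 2045.7 − 1354.8 = 690.9
T·1.8357 = 690.9
T = 376.4 kN/m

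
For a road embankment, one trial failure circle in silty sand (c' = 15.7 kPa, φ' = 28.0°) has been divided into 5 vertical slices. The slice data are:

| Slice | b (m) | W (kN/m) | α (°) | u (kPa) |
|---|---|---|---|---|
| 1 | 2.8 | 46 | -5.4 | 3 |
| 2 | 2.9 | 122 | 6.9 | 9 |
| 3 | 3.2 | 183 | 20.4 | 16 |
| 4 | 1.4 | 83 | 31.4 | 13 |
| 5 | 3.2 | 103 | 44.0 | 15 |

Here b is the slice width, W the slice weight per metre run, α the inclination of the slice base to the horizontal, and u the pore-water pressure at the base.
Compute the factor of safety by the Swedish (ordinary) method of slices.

FS = 2.13

Ordinary method of slices: FS = Σ[c'·Δl_i + (W_i cosα_i − u_i·Δl_i)·tanφ'] / Σ W_i sinα_i, with Δl_i = b_i / cosα_i.
Slice 1: Δl = 2.8/cos(-5.4°) = 2.812 m; N'_1 = 46·cos(-5.4°) − 3·2.812 = 37.4; c'Δl = 44.16; W sinα = -4.3
Slice 2: Δl = 2.9/cos6.9° = 2.921 m; N'_2 = 122·cos6.9° − 9·2.921 = 94.8; c'Δl = 45.86; W sinα = 14.7
Slice 3: Δl = 3.2/cos20.4° = 3.414 m; N'_3 = 183·cos20.4° − 16·3.414 = 116.9; c'Δl = 53.60; W sinα = 63.8
Slice 4: Δl = 1.4/cos31.4° = 1.640 m; N'_4 = 83·cos31.4° − 13·1.640 = 49.5; c'Δl = 25.75; W sinα = 43.2
Slice 5: Δl = 3.2/cos44.0° = 4.449 m; N'_5 = 103·cos44.0° − 15·4.449 = 7.4; c'Δl = 69.84; W sinα = 71.5
Σc'Δl = 239.2 kN/m; ΣN' = 306.0 kN/m; ΣW sinα = 188.9 kN/m
Resisting = 239.2 + 306.0·tan28.0° = 239.2 + 162.7 = 401.9 kN/m
FS = 401.9 / 188.9 = 2.127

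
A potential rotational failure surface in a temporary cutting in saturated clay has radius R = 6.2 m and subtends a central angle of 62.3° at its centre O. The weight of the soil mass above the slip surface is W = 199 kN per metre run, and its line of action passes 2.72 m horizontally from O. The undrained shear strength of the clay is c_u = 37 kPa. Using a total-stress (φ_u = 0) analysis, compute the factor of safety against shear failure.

FS = 2.86

Taking moments about the centre O, the resisting moment is provided by the undrained shear strength acting along the arc:
Arc length L_a = R·θ = 6.2·(62.3°·π/180) = 6.2·1.0873 = 6.74 m
M_R = c_u·L_a·R = 37·6.74·6.2 = 1546.5 kN·m/m
M_D = W·d = 199·2.72 = 541.3 kN·m/m
FS = M_R / M_D = 1546.5 / 541.3 = 2.857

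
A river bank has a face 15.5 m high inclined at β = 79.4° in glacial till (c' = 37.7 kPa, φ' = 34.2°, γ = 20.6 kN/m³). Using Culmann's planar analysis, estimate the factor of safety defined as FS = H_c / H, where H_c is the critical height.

H_c = (4c'/γ) · sinβ cosφ' / [1 − cos(β − φ')]
    = (4·37.7/20.6) · sin79.4°·cos34.2° / [1 − cos45.2°]
    = 7.320 · 0.8130 / 0.2954 = 20.15 m
FS = H_c / H = 20.15 / 15.5 = 1.300

FS = 1.30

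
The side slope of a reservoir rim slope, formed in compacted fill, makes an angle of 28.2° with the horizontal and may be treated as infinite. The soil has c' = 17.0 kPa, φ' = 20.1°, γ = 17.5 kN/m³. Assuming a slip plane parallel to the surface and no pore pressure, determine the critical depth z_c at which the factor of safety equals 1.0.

z_c = 7.35 m

Setting FS = 1.00 in FS = [c' + γz cos²β tanφ'] / [γz sinβ cosβ] and solving for z:
z = c' / [γ cosβ (FS·sinβ − cosβ·tanφ')]
  = 17.0 / [17.5·cos28.2°·(1.00·sin28.2° − cos28.2°·tan20.1°)]
  = 17.0 / [17.5·0.8813·(1.00·0.4726 − 0.8813·0.3659)]
  = 17.0 / 2.3140 = 7.346 m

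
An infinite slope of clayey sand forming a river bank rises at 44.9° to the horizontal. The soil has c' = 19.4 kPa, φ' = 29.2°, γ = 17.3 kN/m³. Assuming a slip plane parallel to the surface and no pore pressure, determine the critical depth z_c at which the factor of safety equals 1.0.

z_c = 5.11 m

Setting FS = 1.00 in FS = [c' + γz cos²β tanφ'] / [γz sinβ cosβ] and solving for z:
z = c' / [γ cosβ (FS·sinβ − cosβ·tanφ')]
  = 19.4 / [17.3·cos44.9°·(1.00·sin44.9° − cos44.9°·tan29.2°)]
  = 19.4 / [17.3·0.7083·(1.00·0.7059 − 0.7083·0.5589)]
  = 19.4 / 3.7988 = 5.107 m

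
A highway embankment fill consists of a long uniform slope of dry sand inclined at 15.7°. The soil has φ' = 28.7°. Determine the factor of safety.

For a dry cohesionless infinite slope the factor of safety is FS = tanφ' / tanβ.
FS = tan28.7° / tan15.7° = 0.5475 / 0.2811 = 1.948

FS = 1.95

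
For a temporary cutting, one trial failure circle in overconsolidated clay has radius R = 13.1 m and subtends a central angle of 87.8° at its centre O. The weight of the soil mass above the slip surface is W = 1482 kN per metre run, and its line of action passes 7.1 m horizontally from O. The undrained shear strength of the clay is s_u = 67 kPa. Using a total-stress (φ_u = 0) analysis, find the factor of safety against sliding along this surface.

Taking moments about the centre O, the resisting moment is provided by the undrained shear strength acting along the arc:
Arc length L_a = R·θ = 13.1·(87.8°·π/180) = 13.1·1.5324 = 20.07 m
M_R = s_u·L_a·R = 67·20.07·13.1 = 17619.3 kN·m/m
M_D = W·d = 1482·7.1 = 10522.2 kN·m/m
FS = M_R / M_D = 17619.3 / 10522.2 = 1.674

FS = 1.67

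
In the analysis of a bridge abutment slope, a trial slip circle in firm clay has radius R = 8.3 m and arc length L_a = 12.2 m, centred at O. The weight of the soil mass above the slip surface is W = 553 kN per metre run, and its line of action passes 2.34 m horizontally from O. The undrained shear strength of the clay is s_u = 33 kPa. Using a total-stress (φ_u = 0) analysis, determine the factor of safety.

FS = 2.58

Taking moments about the centre O, the resisting moment is provided by the undrained shear strength acting along the arc:
M_R = s_u·L_a·R = 33·12.20·8.3 = 3341.6 kN·m/m
M_D = W·d = 553·2.34 = 1294.0 kN·m/m
FS = M_R / M_D = 3341.6 / 1294.0 = 2.582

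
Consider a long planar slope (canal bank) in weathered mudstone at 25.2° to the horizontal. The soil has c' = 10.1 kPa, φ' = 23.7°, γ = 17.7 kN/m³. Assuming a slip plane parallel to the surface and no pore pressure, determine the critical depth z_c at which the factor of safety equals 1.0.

Setting FS = 1.00 in FS = [c' + γz cos²β tanφ'] / [γz sinβ cosβ] and solving for z:
z = c' / [γ cosβ (FS·sinβ − cosβ·tanφ')]
  = 10.1 / [17.7·cos25.2°·(1.00·sin25.2° − cos25.2°·tan23.7°)]
  = 10.1 / [17.7·0.9048·(1.00·0.4258 − 0.9048·0.4390)]
  = 10.1 / 0.4578 = 22.060 m

z_c = 22.06 m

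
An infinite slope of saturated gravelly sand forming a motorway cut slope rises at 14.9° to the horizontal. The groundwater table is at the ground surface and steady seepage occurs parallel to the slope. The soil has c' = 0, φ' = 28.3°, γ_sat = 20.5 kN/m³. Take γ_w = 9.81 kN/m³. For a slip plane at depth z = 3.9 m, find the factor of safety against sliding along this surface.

FS = 1.06

With seepage parallel to the slope and the water table at the surface, the effective normal stress on the slip plane uses the buoyant unit weight γ' = γ_sat − γ_w while the driving shear stress uses γ_sat:
FS = [c' + γ' z cos²β tanφ'] / [γ_sat z sinβ cosβ]
(For c' = 0 this reduces to FS = (γ'/γ_sat)·tanφ'/tanβ.)
γ' = 20.5 − 9.81 = 10.69 kN/m³
Numerator = 0.0 + 10.69·3.9·cos²14.9°·tan28.3° = 0.0 + 10.69·3.9·0.9339·0.5384 = 20.964 kPa
Denominator = 20.5·3.9·sin14.9°·cos14.9° = 20.5·3.9·0.2571·0.9664 = 19.867 kPa
FS = 20.964 / 19.867 = 1.055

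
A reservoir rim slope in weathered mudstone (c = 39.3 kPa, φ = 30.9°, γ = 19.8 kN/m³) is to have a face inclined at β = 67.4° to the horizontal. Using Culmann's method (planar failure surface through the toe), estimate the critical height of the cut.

H_c = 32.07 m

Culmann's analysis gives the critical failure plane at α_cr = (β + φ)/2 = (67.4 + 30.9)/2 = 49.2°, and the critical height
H_c = (4c/γ) · sinβ cosφ / [1 − cos(β − φ)]
    = (4·39.3/19.8) · sin67.4°·cos30.9° / [1 − cos(36.5°)]
    = 7.939 · 0.9232·0.8581 / [1 − 0.8039]
    = 7.939 · 0.7922 / 0.1961
    = 32.07 m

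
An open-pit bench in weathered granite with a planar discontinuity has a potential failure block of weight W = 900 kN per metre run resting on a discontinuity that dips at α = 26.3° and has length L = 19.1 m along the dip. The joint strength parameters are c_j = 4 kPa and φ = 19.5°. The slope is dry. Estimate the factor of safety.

Resolving the block weight along and normal to the plane and applying the Mohr–Coulomb strength on the joint:
N' = W cosα = 900·cos26.3° = 806.8 kN/m
Driving force T = W sinα = 900·sin26.3° = 398.8 kN/m
Resisting force R = c_j·L + N'·tanφ = 4·19.1 + 806.8·tan19.5° = 76.4 + 285.7 = 362.1 kN/m
FS = R / T = 362.1 / 398.8 = 0.908

FS = 0.91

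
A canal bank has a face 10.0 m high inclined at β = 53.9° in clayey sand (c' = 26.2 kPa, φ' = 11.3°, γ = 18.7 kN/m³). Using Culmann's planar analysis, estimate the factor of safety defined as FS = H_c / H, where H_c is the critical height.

FS = 1.68

H_c = (4c'/γ) · sinβ cosφ' / [1 − cos(β − φ')]
    = (4·26.2/18.7) · sin53.9°·cos11.3° / [1 − cos42.6°]
    = 5.604 · 0.7923 / 0.2639 = 16.83 m
FS = H_c / H = 16.83 / 10.0 = 1.683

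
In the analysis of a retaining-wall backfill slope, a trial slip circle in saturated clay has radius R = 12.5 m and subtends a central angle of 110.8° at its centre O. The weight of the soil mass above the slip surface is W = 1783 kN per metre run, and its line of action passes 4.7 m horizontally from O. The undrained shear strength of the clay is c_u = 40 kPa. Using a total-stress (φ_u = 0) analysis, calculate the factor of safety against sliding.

FS = 1.44

Taking moments about the centre O, the resisting moment is provided by the undrained shear strength acting along the arc:
Arc length L_a = R·θ = 12.5·(110.8°·π/180) = 12.5·1.9338 = 24.17 m
M_R = c_u·L_a·R = 40·24.17·12.5 = 12086.4 kN·m/m
M_D = W·d = 1783·4.7 = 8380.1 kN·m/m
FS = M_R / M_D = 12086.4 / 8380.1 = 1.442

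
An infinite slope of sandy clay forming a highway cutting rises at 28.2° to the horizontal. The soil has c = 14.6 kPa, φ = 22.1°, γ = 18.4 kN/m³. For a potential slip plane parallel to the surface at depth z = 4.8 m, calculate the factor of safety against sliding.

For an infinite slope with a slip plane parallel to the surface (no pore pressure): FS = [c + γz cos²β tanφ] / [γz sinβ cosβ].
γz = 18.4·4.8 = 88.32 kN/m²
Numerator = 14.6 + 88.32·cos²28.2°·tan22.1° = 14.6 + 88.32·0.7767·0.4061 = 42.455 kPa
Denominator = 88.32·sin28.2°·cos28.2° = 88.32·0.4726·0.8813 = 36.782 kPa
FS = 42.455 / 36.782 = 1.154

FS = 1.15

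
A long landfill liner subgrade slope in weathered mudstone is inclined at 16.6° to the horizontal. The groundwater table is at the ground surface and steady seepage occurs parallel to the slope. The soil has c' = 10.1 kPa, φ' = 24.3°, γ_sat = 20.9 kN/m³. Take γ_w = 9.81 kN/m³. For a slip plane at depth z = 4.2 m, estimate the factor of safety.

FS = 1.22

With seepage parallel to the slope and the water table at the surface, the effective normal stress on the slip plane uses the buoyant unit weight γ' = γ_sat − γ_w while the driving shear stress uses γ_sat:
FS = [c' + γ' z cos²β tanφ'] / [γ_sat z sinβ cosβ]
γ' = 20.9 − 9.81 = 11.09 kN/m³
Numerator = 10.1 + 11.09·4.2·cos²16.6°·tan24.3° = 10.1 + 11.09·4.2·0.9184·0.4515 = 29.414 kPa
Denominator = 20.9·4.2·sin16.6°·cos16.6° = 20.9·4.2·0.2857·0.9583 = 24.033 kPa
FS = 29.414 / 24.033 = 1.224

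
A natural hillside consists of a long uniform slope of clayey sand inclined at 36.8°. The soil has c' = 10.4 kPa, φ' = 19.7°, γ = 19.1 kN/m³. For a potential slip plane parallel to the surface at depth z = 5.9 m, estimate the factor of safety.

FS = 0.67

For an infinite slope with a slip plane parallel to the surface (no pore pressure): FS = [c' + γz cos²β tanφ'] / [γz sinβ cosβ].
γz = 19.1·5.9 = 112.69 kN/m²
Numerator = 10.4 + 112.69·cos²36.8°·tan19.7° = 10.4 + 112.69·0.6412·0.3581 = 36.271 kPa
Denominator = 112.69·sin36.8°·cos36.8° = 112.69·0.5990·0.8007 = 54.053 kPa
FS = 36.271 / 54.053 = 0.671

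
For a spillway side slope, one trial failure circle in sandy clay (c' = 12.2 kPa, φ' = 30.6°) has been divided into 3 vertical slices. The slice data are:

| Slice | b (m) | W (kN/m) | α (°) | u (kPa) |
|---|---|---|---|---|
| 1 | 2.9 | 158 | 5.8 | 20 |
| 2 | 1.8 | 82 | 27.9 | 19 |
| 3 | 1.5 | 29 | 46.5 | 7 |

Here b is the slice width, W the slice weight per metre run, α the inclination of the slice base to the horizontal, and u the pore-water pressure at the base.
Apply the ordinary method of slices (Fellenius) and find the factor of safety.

FS = 2.23

Ordinary method of slices: FS = Σ[c'·Δl_i + (W_i cosα_i − u_i·Δl_i)·tanφ'] / Σ W_i sinα_i, with Δl_i = b_i / cosα_i.
Slice 1: Δl = 2.9/cos5.8° = 2.915 m; N'_1 = 158·cos5.8° − 20·2.915 = 98.9; c'Δl = 35.56; W sinα = 16.0
Slice 2: Δl = 1.8/cos27.9° = 2.037 m; N'_2 = 82·cos27.9° − 19·2.037 = 33.8; c'Δl = 24.85; W sinα = 38.4
Slice 3: Δl = 1.5/cos46.5° = 2.179 m; N'_3 = 29·cos46.5° − 7·2.179 = 4.7; c'Δl = 26.59; W sinα = 21.0
Σc'Δl = 87.0 kN/m; ΣN' = 137.4 kN/m; ΣW sinα = 75.4 kN/m
Resisting = 87.0 + 137.4·tan30.6° = 87.0 + 81.2 = 168.2 kN/m
FS = 168.2 / 75.4 = 2.232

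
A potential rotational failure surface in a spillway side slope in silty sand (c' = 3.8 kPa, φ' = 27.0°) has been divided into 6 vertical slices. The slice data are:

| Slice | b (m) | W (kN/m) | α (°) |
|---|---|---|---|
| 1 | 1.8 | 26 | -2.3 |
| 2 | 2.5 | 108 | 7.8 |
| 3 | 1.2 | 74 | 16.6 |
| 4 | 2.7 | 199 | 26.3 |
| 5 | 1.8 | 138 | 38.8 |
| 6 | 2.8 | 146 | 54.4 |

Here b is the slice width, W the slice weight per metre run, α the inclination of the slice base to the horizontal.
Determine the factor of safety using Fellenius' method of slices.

FS = 1.07

Ordinary method of slices: FS = Σ[c'·Δl_i + (W_i cosα_i)·tanφ'] / Σ W_i sinα_i, with Δl_i = b_i / cosα_i.
Slice 1: Δl = 1.8/cos(-2.3°) = 1.801 m; N'_1 = 26·cos(-2.3°) = 26.0; c'Δl = 6.85; W sinα = -1.0
Slice 2: Δl = 2.5/cos7.8° = 2.523 m; N'_2 = 108·cos7.8° = 107.0; c'Δl = 9.59; W sinα = 14.7
Slice 3: Δl = 1.2/cos16.6° = 1.252 m; N'_3 = 74·cos16.6° = 70.9; c'Δl = 4.76; W sinα = 21.1
Slice 4: Δl = 2.7/cos26.3° = 3.012 m; N'_4 = 199·cos26.3° = 178.4; c'Δl = 11.44; W sinα = 88.2
Slice 5: Δl = 1.8/cos38.8° = 2.310 m; N'_5 = 138·cos38.8° = 107.5; c'Δl = 8.78; W sinα = 86.5
Slice 6: Δl = 2.8/cos54.4° = 4.810 m; N'_6 = 146·cos54.4° = 85.0; c'Δl = 18.28; W sinα = 118.7
Σc'Δl = 59.7 kN/m; ΣN' = 574.8 kN/m; ΣW sinα = 328.1 kN/m
Resisting = 59.7 + 574.8·tan27.0° = 59.7 + 292.9 = 352.6 kN/m
FS = 352.6 / 328.1 = 1.075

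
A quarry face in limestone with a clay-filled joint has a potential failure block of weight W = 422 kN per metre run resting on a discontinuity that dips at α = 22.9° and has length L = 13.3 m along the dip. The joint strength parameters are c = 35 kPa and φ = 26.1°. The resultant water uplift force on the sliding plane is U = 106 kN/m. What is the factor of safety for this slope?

Resolving the block weight along and normal to the plane and applying the Mohr–Coulomb strength on the joint:
N' = W cosα − U = 422·cos22.9° − 106 = 282.7 kN/m
Driving force T = W sinα = 422·sin22.9° = 164.2 kN/m
Resisting force R = c·L + N'·tanφ = 35·13.3 + 282.7·tan26.1° = 465.5 + 138.5 = 604.0 kN/m
FS = R / T = 604.0 / 164.2 = 3.678

FS = 3.68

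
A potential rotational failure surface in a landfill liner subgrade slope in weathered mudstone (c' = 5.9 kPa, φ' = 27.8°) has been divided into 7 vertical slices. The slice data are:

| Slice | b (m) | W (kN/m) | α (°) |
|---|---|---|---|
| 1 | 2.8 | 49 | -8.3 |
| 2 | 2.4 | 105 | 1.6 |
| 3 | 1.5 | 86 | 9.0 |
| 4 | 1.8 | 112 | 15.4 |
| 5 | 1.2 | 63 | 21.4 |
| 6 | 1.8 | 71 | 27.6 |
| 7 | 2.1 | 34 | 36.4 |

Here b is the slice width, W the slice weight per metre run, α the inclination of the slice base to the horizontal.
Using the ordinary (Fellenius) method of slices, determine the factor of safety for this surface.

Ordinary method of slices: FS = Σ[c'·Δl_i + (W_i cosα_i)·tanφ'] / Σ W_i sinα_i, with Δl_i = b_i / cosα_i.
Slice 1: Δl = 2.8/cos(-8.3°) = 2.830 m; N'_1 = 49·cos(-8.3°) = 48.5; c'Δl = 16.69; W sinα = -7.1
Slice 2: Δl = 2.4/cos1.6° = 2.401 m; N'_2 = 105·cos1.6° = 105.0; c'Δl = 14.17; W sinα = 2.9
Slice 3: Δl = 1.5/cos9.0° = 1.519 m; N'_3 = 86·cos9.0° = 84.9; c'Δl = 8.96; W sinα = 13.5
Slice 4: Δl = 1.8/cos15.4° = 1.867 m; N'_4 = 112·cos15.4° = 108.0; c'Δl = 11.02; W sinα = 29.7
Slice 5: Δl = 1.2/cos21.4° = 1.289 m; N'_5 = 63·cos21.4° = 58.7; c'Δl = 7.60; W sinα = 23.0
Slice 6: Δl = 1.8/cos27.6° = 2.031 m; N'_6 = 71·cos27.6° = 62.9; c'Δl = 11.98; W sinα = 32.9
Slice 7: Δl = 2.1/cos36.4° = 2.609 m; N'_7 = 34·cos36.4° = 27.4; c'Δl = 15.39; W sinα = 20.2
Σc'Δl = 85.8 kN/m; ΣN' = 495.3 kN/m; ΣW sinα = 115.1 kN/m
Resisting = 85.8 + 495.3·tan27.8° = 85.8 + 261.1 = 347.0 kN/m
FS = 347.0 / 115.1 = 3.014

FS = 3.01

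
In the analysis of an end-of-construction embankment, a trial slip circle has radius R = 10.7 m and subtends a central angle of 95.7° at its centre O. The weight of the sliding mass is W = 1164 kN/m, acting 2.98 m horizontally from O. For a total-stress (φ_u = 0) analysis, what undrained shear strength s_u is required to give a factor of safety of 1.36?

FS = s_u·L_a·R / (W·d), so s_u = FS·W·d / (L_a·R).
Arc length L_a = R·θ = 10.7·(95.7°·π/180) = 10.7·1.6703 = 17.87 m
s_u = 1.36·1164·2.98 / (17.87·10.7) = 4717.5 / 191.23 = 24.67 kPa

s_u = 24.7 kPa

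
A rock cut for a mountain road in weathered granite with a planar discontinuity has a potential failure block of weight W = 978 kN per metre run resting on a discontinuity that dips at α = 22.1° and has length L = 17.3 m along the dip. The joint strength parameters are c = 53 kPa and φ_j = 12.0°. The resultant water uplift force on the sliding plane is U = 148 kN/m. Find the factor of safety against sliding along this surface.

FS = 2.93

Resolving the block weight along and normal to the plane and applying the Mohr–Coulomb strength on the joint:
N' = W cosα − U = 978·cos22.1° − 148 = 758.1 kN/m
Driving force T = W sinα = 978·sin22.1° = 367.9 kN/m
Resisting force R = c·L + N'·tanφ_j = 53·17.3 + 758.1·tan12.0° = 916.9 + 161.1 = 1078.0 kN/m
FS = R / T = 1078.0 / 367.9 = 2.930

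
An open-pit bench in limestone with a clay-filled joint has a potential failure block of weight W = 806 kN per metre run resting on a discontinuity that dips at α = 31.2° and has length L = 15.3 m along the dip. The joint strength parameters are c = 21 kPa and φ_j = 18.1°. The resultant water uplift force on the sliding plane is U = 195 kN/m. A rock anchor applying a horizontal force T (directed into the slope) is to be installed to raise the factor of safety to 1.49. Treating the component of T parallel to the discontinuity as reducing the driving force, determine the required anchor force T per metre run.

T = 96 kN/m

Resolving forces along and normal to the sliding plane, with the horizontal anchor force T adding T·sinα to the effective normal force and T·cosα acting up the plane against the driving force:
FS = [cL + (W cosα − U + T sinα) tanφ_j] / [W sinα − T cosα]
Without the anchor: N' = 494.4 kN/m, driving T_d = 417.5 kN/m, resisting R = 21·15.3 + 494.4·tan18.1° = 482.9 kN/m, FS = 1.16.
Setting FS = 1.49 and solving for T:
1.49·(417.5 − T cos31.2°) = 482.9 + T sin31.2°·tan18.1°
T·(sin31.2°·tan18.1° + 1.49·cos31.2°) = 1.49·417.5 − 482.9
T·(0.5180·0.3269 + 1.49·0.8554) = 622.1 − 482.9 = 139.2
T·1.4438 = 139.2
T = 96.4 kN/m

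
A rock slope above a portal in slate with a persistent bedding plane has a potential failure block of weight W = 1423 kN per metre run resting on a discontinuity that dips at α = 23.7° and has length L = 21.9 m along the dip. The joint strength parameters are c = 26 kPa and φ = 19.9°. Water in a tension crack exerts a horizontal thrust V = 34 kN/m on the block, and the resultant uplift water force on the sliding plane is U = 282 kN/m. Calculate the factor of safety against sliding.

Resolving the block weight along and normal to the plane and applying the Mohr–Coulomb strength on the joint:
N' = W cosα − U − V sinα = 1423·cos23.7° − 282 − 34·sin23.7° = 1007.3 kN/m
Driving force T = W sinα + V cosα = 1423·sin23.7° + 34·cos23.7° = 603.1 kN/m
Resisting force R = c·L + N'·tanφ = 26·21.9 + 1007.3·tan19.9° = 569.4 + 364.6 = 934.0 kN/m
FS = R / T = 934.0 / 603.1 = 1.549

FS = 1.55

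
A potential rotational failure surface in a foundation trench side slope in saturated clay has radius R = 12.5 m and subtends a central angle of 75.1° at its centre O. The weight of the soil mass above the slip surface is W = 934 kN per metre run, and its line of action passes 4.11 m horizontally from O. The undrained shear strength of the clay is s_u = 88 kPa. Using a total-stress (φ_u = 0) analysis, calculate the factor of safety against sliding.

Taking moments about the centre O, the resisting moment is provided by the undrained shear strength acting along the arc:
Arc length L_a = R·θ = 12.5·(75.1°·π/180) = 12.5·1.3107 = 16.38 m
M_R = s_u·L_a·R = 88·16.38·12.5 = 18022.7 kN·m/m
M_D = W·d = 934·4.11 = 3838.7 kN·m/m
FS = M_R / M_D = 18022.7 / 3838.7 = 4.695

FS = 4.69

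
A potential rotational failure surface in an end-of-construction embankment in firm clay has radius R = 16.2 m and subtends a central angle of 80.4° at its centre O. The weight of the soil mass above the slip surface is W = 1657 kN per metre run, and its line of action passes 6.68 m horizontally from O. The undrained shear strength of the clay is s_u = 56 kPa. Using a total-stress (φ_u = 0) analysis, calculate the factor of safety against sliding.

Taking moments about the centre O, the resisting moment is provided by the undrained shear strength acting along the arc:
Arc length L_a = R·θ = 16.2·(80.4°·π/180) = 16.2·1.4032 = 22.73 m
M_R = s_u·L_a·R = 56·22.73·16.2 = 20623.0 kN·m/m
M_D = W·d = 1657·6.68 = 11068.8 kN·m/m
FS = M_R / M_D = 20623.0 / 11068.8 = 1.863

FS = 1.86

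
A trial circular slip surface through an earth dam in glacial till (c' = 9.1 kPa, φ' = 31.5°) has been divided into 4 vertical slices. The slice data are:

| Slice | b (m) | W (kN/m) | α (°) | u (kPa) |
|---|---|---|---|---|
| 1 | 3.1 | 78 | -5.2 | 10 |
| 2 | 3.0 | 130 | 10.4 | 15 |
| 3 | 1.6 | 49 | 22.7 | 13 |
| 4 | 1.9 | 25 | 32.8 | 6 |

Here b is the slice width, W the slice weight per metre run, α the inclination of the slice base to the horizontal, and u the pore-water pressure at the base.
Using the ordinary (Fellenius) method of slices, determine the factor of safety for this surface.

Ordinary method of slices: FS = Σ[c'·Δl_i + (W_i cosα_i − u_i·Δl_i)·tanφ'] / Σ W_i sinα_i, with Δl_i = b_i / cosα_i.
Slice 1: Δl = 3.1/cos(-5.2°) = 3.113 m; N'_1 = 78·cos(-5.2°) − 10·3.113 = 46.6; c'Δl = 28.33; W sinα = -7.1
Slice 2: Δl = 3.0/cos10.4° = 3.050 m; N'_2 = 130·cos10.4° − 15·3.050 = 82.1; c'Δl = 27.76; W sinα = 23.5
Slice 3: Δl = 1.6/cos22.7° = 1.734 m; N'_3 = 49·cos22.7° − 13·1.734 = 22.7; c'Δl = 15.78; W sinα = 18.9
Slice 4: Δl = 1.9/cos32.8° = 2.260 m; N'_4 = 25·cos32.8° − 6·2.260 = 7.5; c'Δl = 20.57; W sinα = 13.5
Σc'Δl = 92.4 kN/m; ΣN' = 158.8 kN/m; ΣW sinα = 48.9 kN/m
Resisting = 92.4 + 158.8·tan31.5° = 92.4 + 97.3 = 189.7 kN/m
FS = 189.7 / 48.9 = 3.884

FS = 3.88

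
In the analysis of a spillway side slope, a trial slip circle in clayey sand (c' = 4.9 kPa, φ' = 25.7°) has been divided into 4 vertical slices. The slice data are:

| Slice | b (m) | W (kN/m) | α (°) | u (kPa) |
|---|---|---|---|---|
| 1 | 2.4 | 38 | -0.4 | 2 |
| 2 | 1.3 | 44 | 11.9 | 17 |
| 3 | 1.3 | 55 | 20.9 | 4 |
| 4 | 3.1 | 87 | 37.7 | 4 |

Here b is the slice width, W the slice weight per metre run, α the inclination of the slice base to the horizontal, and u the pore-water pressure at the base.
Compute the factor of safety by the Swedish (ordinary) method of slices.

FS = 1.44

Ordinary method of slices: FS = Σ[c'·Δl_i + (W_i cosα_i − u_i·Δl_i)·tanφ'] / Σ W_i sinα_i, with Δl_i = b_i / cosα_i.
Slice 1: Δl = 2.4/cos(-0.4°) = 2.400 m; N'_1 = 38·cos(-0.4°) − 2·2.400 = 33.2; c'Δl = 11.76; W sinα = -0.3
Slice 2: Δl = 1.3/cos11.9° = 1.329 m; N'_2 = 44·cos11.9° − 17·1.329 = 20.5; c'Δl = 6.51; W sinα = 9.1
Slice 3: Δl = 1.3/cos20.9° = 1.392 m; N'_3 = 55·cos20.9° − 4·1.392 = 45.8; c'Δl = 6.82; W sinα = 19.6
Slice 4: Δl = 3.1/cos37.7° = 3.918 m; N'_4 = 87·cos37.7° − 4·3.918 = 53.2; c'Δl = 19.20; W sinα = 53.2
Σc'Δl = 44.3 kN/m; ΣN' = 152.6 kN/m; ΣW sinα = 81.6 kN/m
Resisting = 44.3 + 152.6·tan25.7° = 44.3 + 73.5 = 117.8 kN/m
FS = 117.8 / 81.6 = 1.442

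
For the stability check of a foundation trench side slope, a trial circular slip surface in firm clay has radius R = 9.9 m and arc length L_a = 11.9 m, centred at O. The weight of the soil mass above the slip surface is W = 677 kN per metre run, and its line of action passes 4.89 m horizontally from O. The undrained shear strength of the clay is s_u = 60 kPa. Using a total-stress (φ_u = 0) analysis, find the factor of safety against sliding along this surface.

FS = 2.14

Taking moments about the centre O, the resisting moment is provided by the undrained shear strength acting along the arc:
M_R = s_u·L_a·R = 60·11.90·9.9 = 7068.6 kN·m/m
M_D = W·d = 677·4.89 = 3310.5 kN·m/m
FS = M_R / M_D = 7068.6 / 3310.5 = 2.135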